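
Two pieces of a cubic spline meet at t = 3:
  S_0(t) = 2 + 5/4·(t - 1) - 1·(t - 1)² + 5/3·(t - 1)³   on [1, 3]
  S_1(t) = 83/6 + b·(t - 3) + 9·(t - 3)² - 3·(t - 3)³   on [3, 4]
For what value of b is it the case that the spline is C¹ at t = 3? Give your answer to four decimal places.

17.2500

S_0'(t) = 5/4 - 2·(t - 1) + 5·(t - 1)², so S_0'(3) = 69/4. On the right, S_1'(3) = b, so b = 69/4.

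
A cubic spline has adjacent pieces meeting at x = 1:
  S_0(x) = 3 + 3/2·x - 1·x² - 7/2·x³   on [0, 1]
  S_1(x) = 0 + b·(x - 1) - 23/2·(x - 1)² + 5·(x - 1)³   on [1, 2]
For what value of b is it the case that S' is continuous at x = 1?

-11

S_0'(x) = 3/2 - 2·x - 21/2·x², so S_0'(1) = -11. On the right, S_1'(1) = b, so b = -11.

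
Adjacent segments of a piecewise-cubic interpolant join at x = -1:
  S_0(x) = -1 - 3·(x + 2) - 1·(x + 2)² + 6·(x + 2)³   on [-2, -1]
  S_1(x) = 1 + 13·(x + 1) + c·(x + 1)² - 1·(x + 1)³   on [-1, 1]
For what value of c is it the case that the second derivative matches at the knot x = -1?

17

S_0''(x) = -2 + 36·(x + 2), so S_0''(-1) = 34. On the right, S_1''(-1) = 2c, so c = 17.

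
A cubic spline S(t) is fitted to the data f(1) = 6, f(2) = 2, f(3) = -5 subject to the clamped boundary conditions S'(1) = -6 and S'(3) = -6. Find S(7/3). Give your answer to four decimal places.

Write M_i for S''(x_i). With h_i = 1, 1 and divided differences Δ_i = -4, -7, the continuity of S' gives the tridiagonal system
  1·M_0 + 4·M_1 + 1·M_2 = 6(Δ_1 - Δ_0) = -18
Clamped end conditions give two more equations: 2h_0·M_0 + h_0·M_1 = 6(Δ_0 - S'(1)) = 12 and h_1·M_1 + 2h_1·M_2 = 6(S'(3) - Δ_1) = 6.
Forward elimination and back-substitution give M_0 = 21/2, M_1 = -9, M_2 = 15/2.
On [2, 3], S(t) = 2 - 21/4·(t - 2) - 9/2·(t - 2)² + 11/4·(t - 2)³.
With (t - 2) = 1/3: S(7/3) = -4/27.

-0.1481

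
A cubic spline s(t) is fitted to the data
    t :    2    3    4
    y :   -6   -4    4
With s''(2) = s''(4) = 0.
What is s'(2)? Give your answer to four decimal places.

0.5000

With M_i denoting the second derivative at x_i, h_i = 1, 1, and Δ_i = (y_(i+1) − y_i)/h_i = 2, 8:
  1·M_0 + 4·M_1 + 1·M_2 = 6(Δ_1 - Δ_0) = 36
Natural end conditions: M_0 = M_2 = 0.
Hence M_0 = 0, M_1 = 9, M_2 = 0.
On [2, 3], s'(t) = b_0 + 2c_0·(t - 2) + 3d_0·(t - 2)² with b_0 = Δ_0 - h_0(2M_0 + M_1)/6 = 1/2, c_0 = M_0/2 = 0, d_0 = (M_1 - M_0)/(6h_0) = 3/2. So s'(2) = 1/2.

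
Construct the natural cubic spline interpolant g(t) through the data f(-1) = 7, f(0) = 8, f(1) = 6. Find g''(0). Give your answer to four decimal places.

-4.5000

Write M_i for g''(x_i). With h_i = 1, 1 and divided differences Δ_i = 1, -2, the continuity of g' gives the tridiagonal system
  1·M_0 + 4·M_1 + 1·M_2 = 6(Δ_1 - Δ_0) = -18
Natural end conditions: M_0 = M_2 = 0.
Solving: M_0 = 0, M_1 = -9/2, M_2 = 0.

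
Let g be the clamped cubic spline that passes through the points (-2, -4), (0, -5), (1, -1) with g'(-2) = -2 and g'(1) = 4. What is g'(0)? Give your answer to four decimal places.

2.7500

Let M_i = g''(x_i). Step sizes h_i = 2, 1; slopes of the chords Δ_i = (y_(i+1) - y_i)/h_i = -1/2, 4.
  2·M_0 + 6·M_1 + 1·M_2 = 6(Δ_1 - Δ_0) = 27
Clamped end conditions give two more equations: 2h_0·M_0 + h_0·M_1 = 6(Δ_0 - g'(-2)) = 9 and h_1·M_1 + 2h_1·M_2 = 6(g'(1) - Δ_1) = 0.
Hence M_0 = -1/4, M_1 = 5, M_2 = -5/2.
On [0, 1], g'(x) = b_1 + 2c_1·x + 3d_1·x² with b_1 = Δ_1 - h_1(2M_1 + M_2)/6 = 11/4, c_1 = M_1/2 = 5/2, d_1 = (M_2 - M_1)/(6h_1) = -5/4. So g'(0) = 11/4.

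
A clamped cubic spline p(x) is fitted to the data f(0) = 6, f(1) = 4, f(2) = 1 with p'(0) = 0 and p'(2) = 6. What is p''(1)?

-9

With m_i denoting the second derivative at x_i, h_i = 1, 1, and Δ_i = (y_(i+1) − y_i)/h_i = -2, -3:
  1·m_0 + 4·m_1 + 1·m_2 = 6(Δ_1 - Δ_0) = -6
Clamped end conditions give two more equations: 2h_0·m_0 + h_0·m_1 = 6(Δ_0 - p'(0)) = -12 and h_1·m_1 + 2h_1·m_2 = 6(p'(2) - Δ_1) = 54.
Solving the tridiagonal system: m_0 = -3/2, m_1 = -9, m_2 = 63/2.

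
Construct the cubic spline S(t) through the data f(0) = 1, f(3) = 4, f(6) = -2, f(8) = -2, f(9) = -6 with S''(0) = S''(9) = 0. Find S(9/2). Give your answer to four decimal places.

Put M_i = S'' at the i-th knot. Here h = (3, 3, 2, 1) and Δ = (1, -2, 0, -4), so the interior equations h_(i-1)·M_(i-1) + 2(h_(i-1)+h_i)·M_i + h_i·M_(i+1) = 6(Δ_i − Δ_(i-1)) read
  3·M_0 + 12·M_1 + 3·M_2 = 6(Δ_1 - Δ_0) = -18
  3·M_1 + 10·M_2 + 2·M_3 = 6(Δ_2 - Δ_1) = 12
  2·M_2 + 6·M_3 + 1·M_4 = 6(Δ_3 - Δ_2) = -24
Natural end conditions: M_0 = M_4 = 0.
Hence M_0 = 0, M_1 = -228/103, M_2 = 294/103, M_3 = -510/103, M_4 = 0.
On [3, 6], S(t) = 4 - 125/103·(t - 3) - 114/103·(t - 3)² + 29/103·(t - 3)³.
With (t - 3) = 3/2: S(9/2) = 527/824.

0.6396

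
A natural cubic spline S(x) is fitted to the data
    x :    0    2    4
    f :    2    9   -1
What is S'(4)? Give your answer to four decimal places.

With M_i denoting the second derivative at x_i, h_i = 2, 2, and Δ_i = (y_(i+1) − y_i)/h_i = 7/2, -5:
  2·M_0 + 8·M_1 + 2·M_2 = 6(Δ_1 - Δ_0) = -51
Natural end conditions: M_0 = M_2 = 0.
Solving: M_0 = 0, M_1 = -51/8, M_2 = 0.
On [2, 4], S'(x) = b_1 + 2c_1·(x - 2) + 3d_1·(x - 2)² with b_1 = Δ_1 - h_1(2M_1 + M_2)/6 = -3/4, c_1 = M_1/2 = -51/16, d_1 = (M_2 - M_1)/(6h_1) = 17/32. So S'(4) = -57/8.

-7.1250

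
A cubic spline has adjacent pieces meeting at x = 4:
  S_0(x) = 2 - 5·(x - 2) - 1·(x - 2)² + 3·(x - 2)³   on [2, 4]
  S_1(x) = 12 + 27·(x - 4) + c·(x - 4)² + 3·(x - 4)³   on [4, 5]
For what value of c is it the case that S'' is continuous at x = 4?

17

S_0''(x) = -2 + 18·(x - 2), so S_0''(4) = 34. On the right, S_1''(4) = 2c, so c = 17.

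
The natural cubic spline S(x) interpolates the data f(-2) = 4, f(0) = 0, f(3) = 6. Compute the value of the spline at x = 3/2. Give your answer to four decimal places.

Write m_i for S''(x_i). With h_i = 2, 3 and divided differences Δ_i = -2, 2, the continuity of S' gives the tridiagonal system
  2·m_0 + 10·m_1 + 3·m_2 = 6(Δ_1 - Δ_0) = 24
Natural end conditions: m_0 = m_2 = 0.
Solving the tridiagonal system: m_0 = 0, m_1 = 12/5, m_2 = 0.
On [0, 3], S(x) = 0 - 2/5·x + 6/5·x² - 2/15·x³.
With x = 3/2: S(3/2) = 33/20.

1.6500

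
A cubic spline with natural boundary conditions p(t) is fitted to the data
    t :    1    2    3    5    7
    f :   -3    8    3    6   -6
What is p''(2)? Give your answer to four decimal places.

Write σ_i for p''(x_i). With h_i = 1, 1, 2, 2 and divided differences Δ_i = 11, -5, 3/2, -6, the continuity of p' gives the tridiagonal system
  1·σ_0 + 4·σ_1 + 1·σ_2 = 6(Δ_1 - Δ_0) = -96
  1·σ_1 + 6·σ_2 + 2·σ_3 = 6(Δ_2 - Δ_1) = 39
  2·σ_2 + 8·σ_3 + 2·σ_4 = 6(Δ_3 - Δ_2) = -45
Natural end conditions: σ_0 = σ_4 = 0.
Solving: σ_0 = 0, σ_1 = -771/28, σ_2 = 99/7, σ_3 = -513/56, σ_4 = 0.

-27.5357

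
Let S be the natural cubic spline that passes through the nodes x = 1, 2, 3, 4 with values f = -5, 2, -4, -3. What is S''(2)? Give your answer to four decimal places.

Write M_i for S''(x_i). With h_i = 1, 1, 1 and divided differences Δ_i = 7, -6, 1, the continuity of S' gives the tridiagonal system
  1·M_0 + 4·M_1 + 1·M_2 = 6(Δ_1 - Δ_0) = -78
  1·M_1 + 4·M_2 + 1·M_3 = 6(Δ_2 - Δ_1) = 42
Natural end conditions: M_0 = M_3 = 0.
Hence M_0 = 0, M_1 = -118/5, M_2 = 82/5, M_3 = 0.

-23.6000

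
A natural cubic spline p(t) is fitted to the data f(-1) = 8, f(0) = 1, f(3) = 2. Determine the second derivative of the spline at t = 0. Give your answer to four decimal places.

5.5000

Put M_i = p'' at the i-th knot. Here h = (1, 3) and Δ = (-7, 1/3), so the interior equations h_(i-1)·M_(i-1) + 2(h_(i-1)+h_i)·M_i + h_i·M_(i+1) = 6(Δ_i − Δ_(i-1)) read
  1·M_0 + 8·M_1 + 3·M_2 = 6(Δ_1 - Δ_0) = 44
Natural end conditions: M_0 = M_2 = 0.
Forward elimination and back-substitution give M_0 = 0, M_1 = 11/2, M_2 = 0.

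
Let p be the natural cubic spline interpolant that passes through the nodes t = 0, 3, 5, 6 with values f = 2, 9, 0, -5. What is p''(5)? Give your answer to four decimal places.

0.9286

Write σ_i for p''(x_i). With h_i = 3, 2, 1 and divided differences Δ_i = 7/3, -9/2, -5, the continuity of p' gives the tridiagonal system
  3·σ_0 + 10·σ_1 + 2·σ_2 = 6(Δ_1 - Δ_0) = -41
  2·σ_1 + 6·σ_2 + 1·σ_3 = 6(Δ_2 - Δ_1) = -3
Natural end conditions: σ_0 = σ_3 = 0.
Forward elimination and back-substitution give σ_0 = 0, σ_1 = -30/7, σ_2 = 13/14, σ_3 = 0.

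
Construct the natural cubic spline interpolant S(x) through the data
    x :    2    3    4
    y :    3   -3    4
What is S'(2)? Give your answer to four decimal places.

Let σ_i = S''(x_i). Step sizes h_i = 1, 1; slopes of the chords Δ_i = (y_(i+1) - y_i)/h_i = -6, 7.
  1·σ_0 + 4·σ_1 + 1·σ_2 = 6(Δ_1 - Δ_0) = 78
Natural end conditions: σ_0 = σ_2 = 0.
Hence σ_0 = 0, σ_1 = 39/2, σ_2 = 0.
On [2, 3], S'(x) = b_0 + 2c_0·(x - 2) + 3d_0·(x - 2)² with b_0 = Δ_0 - h_0(2σ_0 + σ_1)/6 = -37/4, c_0 = σ_0/2 = 0, d_0 = (σ_1 - σ_0)/(6h_0) = 13/4. So S'(2) = -37/4.

-9.2500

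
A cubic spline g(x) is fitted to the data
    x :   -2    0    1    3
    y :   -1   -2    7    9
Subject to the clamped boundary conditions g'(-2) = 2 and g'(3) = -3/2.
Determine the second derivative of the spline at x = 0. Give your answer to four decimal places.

Let M_i = g''(x_i). Step sizes h_i = 2, 1, 2; slopes of the chords Δ_i = (y_(i+1) - y_i)/h_i = -1/2, 9, 1.
  2·M_0 + 6·M_1 + 1·M_2 = 6(Δ_1 - Δ_0) = 57
  1·M_1 + 6·M_2 + 2·M_3 = 6(Δ_2 - Δ_1) = -48
Clamped end conditions give two more equations: 2h_0·M_0 + h_0·M_1 = 6(Δ_0 - g'(-2)) = -15 and h_2·M_2 + 2h_2·M_3 = 6(g'(3) - Δ_2) = -15.
Hence M_0 = -181/16, M_1 = 121/8, M_2 = -89/8, M_3 = 29/16.

15.1250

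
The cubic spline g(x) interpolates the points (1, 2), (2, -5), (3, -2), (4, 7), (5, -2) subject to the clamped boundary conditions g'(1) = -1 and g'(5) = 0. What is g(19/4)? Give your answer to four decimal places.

-0.7235

Write m_i for g''(x_i). With h_i = 1, 1, 1, 1 and divided differences Δ_i = -7, 3, 9, -9, the continuity of g' gives the tridiagonal system
  1·m_0 + 4·m_1 + 1·m_2 = 6(Δ_1 - Δ_0) = 60
  1·m_1 + 4·m_2 + 1·m_3 = 6(Δ_2 - Δ_1) = 36
  1·m_2 + 4·m_3 + 1·m_4 = 6(Δ_3 - Δ_2) = -108
Clamped end conditions give two more equations: 2h_0·m_0 + h_0·m_1 = 6(Δ_0 - g'(1)) = -36 and h_3·m_3 + 2h_3·m_4 = 6(g'(5) - Δ_3) = 54.
Hence m_0 = -755/28, m_1 = 251/14, m_2 = 61/4, m_3 = -601/14, m_4 = 1357/28.
On [4, 5], g(x) = 7 - 155/56·(x - 4) - 601/28·(x - 4)² + 853/56·(x - 4)³.
With (x - 4) = 3/4: g(19/4) = -2593/3584.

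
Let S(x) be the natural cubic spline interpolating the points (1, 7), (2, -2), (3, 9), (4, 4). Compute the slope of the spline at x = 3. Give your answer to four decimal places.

6.2000

Write σ_i for S''(x_i). With h_i = 1, 1, 1 and divided differences Δ_i = -9, 11, -5, the continuity of S' gives the tridiagonal system
  1·σ_0 + 4·σ_1 + 1·σ_2 = 6(Δ_1 - Δ_0) = 120
  1·σ_1 + 4·σ_2 + 1·σ_3 = 6(Δ_2 - Δ_1) = -96
Natural end conditions: σ_0 = σ_3 = 0.
Forward elimination and back-substitution give σ_0 = 0, σ_1 = 192/5, σ_2 = -168/5, σ_3 = 0.
On [3, 4], S'(x) = b_2 + 2c_2·(x - 3) + 3d_2·(x - 3)² with b_2 = Δ_2 - h_2(2σ_2 + σ_3)/6 = 31/5, c_2 = σ_2/2 = -84/5, d_2 = (σ_3 - σ_2)/(6h_2) = 28/5. So S'(3) = 31/5.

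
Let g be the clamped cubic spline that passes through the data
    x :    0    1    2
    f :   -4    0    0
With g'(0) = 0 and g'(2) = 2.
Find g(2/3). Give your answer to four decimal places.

Put M_i = g'' at the i-th knot. Here h = (1, 1) and Δ = (4, 0), so the interior equations h_(i-1)·M_(i-1) + 2(h_(i-1)+h_i)·M_i + h_i·M_(i+1) = 6(Δ_i − Δ_(i-1)) read
  1·M_0 + 4·M_1 + 1·M_2 = 6(Δ_1 - Δ_0) = -24
Clamped end conditions give two more equations: 2h_0·M_0 + h_0·M_1 = 6(Δ_0 - g'(0)) = 24 and h_1·M_1 + 2h_1·M_2 = 6(g'(2) - Δ_1) = 12.
Forward elimination and back-substitution give M_0 = 19, M_1 = -14, M_2 = 13.
On [0, 1], g(x) = -4 + 0·x + 19/2·x² - 11/2·x³.
With x = 2/3: g(2/3) = -38/27.

-1.4074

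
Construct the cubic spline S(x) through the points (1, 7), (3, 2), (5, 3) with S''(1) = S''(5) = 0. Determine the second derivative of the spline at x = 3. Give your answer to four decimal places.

Let σ_i = S''(x_i). Step sizes h_i = 2, 2; slopes of the chords Δ_i = (y_(i+1) - y_i)/h_i = -5/2, 1/2.
  2·σ_0 + 8·σ_1 + 2·σ_2 = 6(Δ_1 - Δ_0) = 18
Natural end conditions: σ_0 = σ_2 = 0.
Hence σ_0 = 0, σ_1 = 9/4, σ_2 = 0.

2.2500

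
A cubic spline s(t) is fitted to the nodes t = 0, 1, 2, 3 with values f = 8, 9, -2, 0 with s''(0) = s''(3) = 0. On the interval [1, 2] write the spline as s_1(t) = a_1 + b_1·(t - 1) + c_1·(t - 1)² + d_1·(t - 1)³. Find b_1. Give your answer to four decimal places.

-7.1333

Let M_i = s''(x_i). Step sizes h_i = 1, 1, 1; slopes of the chords Δ_i = (y_(i+1) - y_i)/h_i = 1, -11, 2.
  1·M_0 + 4·M_1 + 1·M_2 = 6(Δ_1 - Δ_0) = -72
  1·M_1 + 4·M_2 + 1·M_3 = 6(Δ_2 - Δ_1) = 78
Natural end conditions: M_0 = M_3 = 0.
Solving: M_0 = 0, M_1 = -122/5, M_2 = 128/5, M_3 = 0.
On [1, 2], with s_1(t) = a_1 + b_1·(t - 1) + c_1·(t - 1)² + d_1·(t - 1)³: c_1 = M_1/2 = -61/5, d_1 = (M_2 - M_1)/(6h_1) = 25/3, b_1 = Δ_1 - h_1(2M_1 + M_2)/6 = -107/15.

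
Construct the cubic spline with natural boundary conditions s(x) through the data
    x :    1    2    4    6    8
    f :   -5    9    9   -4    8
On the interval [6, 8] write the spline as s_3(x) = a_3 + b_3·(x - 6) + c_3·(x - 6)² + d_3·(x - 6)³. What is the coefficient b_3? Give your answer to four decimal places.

-0.9756

Write M_i for s''(x_i). With h_i = 1, 2, 2, 2 and divided differences Δ_i = 14, 0, -13/2, 6, the continuity of s' gives the tridiagonal system
  1·M_0 + 6·M_1 + 2·M_2 = 6(Δ_1 - Δ_0) = -84
  2·M_1 + 8·M_2 + 2·M_3 = 6(Δ_2 - Δ_1) = -39
  2·M_2 + 8·M_3 + 2·M_4 = 6(Δ_3 - Δ_2) = 75
Natural end conditions: M_0 = M_4 = 0.
Forward elimination and back-substitution give M_0 = 0, M_1 = -1029/82, M_2 = -357/82, M_3 = 429/41, M_4 = 0.
On [6, 8], with s_3(x) = a_3 + b_3·(x - 6) + c_3·(x - 6)² + d_3·(x - 6)³: c_3 = M_3/2 = 429/82, d_3 = (M_4 - M_3)/(6h_3) = -143/164, b_3 = Δ_3 - h_3(2M_3 + M_4)/6 = -40/41.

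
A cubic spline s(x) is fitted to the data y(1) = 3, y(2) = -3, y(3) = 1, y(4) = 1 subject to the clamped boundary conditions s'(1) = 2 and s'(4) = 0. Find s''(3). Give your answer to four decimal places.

Write m_i for s''(x_i). With h_i = 1, 1, 1 and divided differences Δ_i = -6, 4, 0, the continuity of s' gives the tridiagonal system
  1·m_0 + 4·m_1 + 1·m_2 = 6(Δ_1 - Δ_0) = 60
  1·m_1 + 4·m_2 + 1·m_3 = 6(Δ_2 - Δ_1) = -24
Clamped end conditions give two more equations: 2h_0·m_0 + h_0·m_1 = 6(Δ_0 - s'(1)) = -48 and h_2·m_2 + 2h_2·m_3 = 6(s'(4) - Δ_2) = 0.
Hence m_0 = -572/15, m_1 = 424/15, m_2 = -224/15, m_3 = 112/15.

-14.9333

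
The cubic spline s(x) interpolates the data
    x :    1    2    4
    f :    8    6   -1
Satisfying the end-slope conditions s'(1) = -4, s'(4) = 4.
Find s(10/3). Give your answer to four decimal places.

With M_i denoting the second derivative at x_i, h_i = 1, 2, and Δ_i = (y_(i+1) − y_i)/h_i = -2, -7/2:
  1·M_0 + 6·M_1 + 2·M_2 = 6(Δ_1 - Δ_0) = -9
Clamped end conditions give two more equations: 2h_0·M_0 + h_0·M_1 = 6(Δ_0 - s'(1)) = 12 and h_1·M_1 + 2h_1·M_2 = 6(s'(4) - Δ_1) = 45.
Solving the tridiagonal system: M_0 = 61/6, M_1 = -25/3, M_2 = 185/12.
On [2, 4], s(x) = 6 - 37/12·(x - 2) - 25/6·(x - 2)² + 95/48·(x - 2)³.
With (x - 2) = 4/3: s(10/3) = -67/81.

-0.8272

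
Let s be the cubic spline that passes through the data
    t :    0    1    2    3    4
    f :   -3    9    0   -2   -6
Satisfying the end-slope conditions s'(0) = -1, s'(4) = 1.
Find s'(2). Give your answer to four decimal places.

Let M_i = s''(x_i). Step sizes h_i = 1, 1, 1, 1; slopes of the chords Δ_i = (y_(i+1) - y_i)/h_i = 12, -9, -2, -4.
  1·M_0 + 4·M_1 + 1·M_2 = 6(Δ_1 - Δ_0) = -126
  1·M_1 + 4·M_2 + 1·M_3 = 6(Δ_2 - Δ_1) = 42
  1·M_2 + 4·M_3 + 1·M_4 = 6(Δ_3 - Δ_2) = -12
Clamped end conditions give two more equations: 2h_0·M_0 + h_0·M_1 = 6(Δ_0 - s'(0)) = 78 and h_3·M_3 + 2h_3·M_4 = 6(s'(4) - Δ_3) = 30.
Solving the tridiagonal system: M_0 = 1865/28, M_1 = -773/14, M_2 = 113/4, M_3 = -221/14, M_4 = 641/28.
On [2, 3], s'(t) = b_2 + 2c_2·(t - 2) + 3d_2·(t - 2)² with b_2 = Δ_2 - h_2(2M_2 + M_3)/6 = -123/14, c_2 = M_2/2 = 113/8, d_2 = (M_3 - M_2)/(6h_2) = -411/56. So s'(2) = -123/14.

-8.7857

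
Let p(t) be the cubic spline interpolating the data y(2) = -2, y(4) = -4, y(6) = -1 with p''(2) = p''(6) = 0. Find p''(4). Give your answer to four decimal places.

Put M_i = p'' at the i-th knot. Here h = (2, 2) and Δ = (-1, 3/2), so the interior equations h_(i-1)·M_(i-1) + 2(h_(i-1)+h_i)·M_i + h_i·M_(i+1) = 6(Δ_i − Δ_(i-1)) read
  2·M_0 + 8·M_1 + 2·M_2 = 6(Δ_1 - Δ_0) = 15
Natural end conditions: M_0 = M_2 = 0.
Solving the tridiagonal system: M_0 = 0, M_1 = 15/8, M_2 = 0.

1.8750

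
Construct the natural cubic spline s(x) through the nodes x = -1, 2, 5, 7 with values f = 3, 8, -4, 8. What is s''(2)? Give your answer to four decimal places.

-4.6847

Let σ_i = s''(x_i). Step sizes h_i = 3, 3, 2; slopes of the chords Δ_i = (y_(i+1) - y_i)/h_i = 5/3, -4, 6.
  3·σ_0 + 12·σ_1 + 3·σ_2 = 6(Δ_1 - Δ_0) = -34
  3·σ_1 + 10·σ_2 + 2·σ_3 = 6(Δ_2 - Δ_1) = 60
Natural end conditions: σ_0 = σ_3 = 0.
Solving: σ_0 = 0, σ_1 = -520/111, σ_2 = 274/37, σ_3 = 0.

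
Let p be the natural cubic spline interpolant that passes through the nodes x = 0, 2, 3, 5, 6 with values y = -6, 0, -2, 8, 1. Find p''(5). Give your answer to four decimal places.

With M_i denoting the second derivative at x_i, h_i = 2, 1, 2, 1, and Δ_i = (y_(i+1) − y_i)/h_i = 3, -2, 5, -7:
  2·M_0 + 6·M_1 + 1·M_2 = 6(Δ_1 - Δ_0) = -30
  1·M_1 + 6·M_2 + 2·M_3 = 6(Δ_2 - Δ_1) = 42
  2·M_2 + 6·M_3 + 1·M_4 = 6(Δ_3 - Δ_2) = -72
Natural end conditions: M_0 = M_4 = 0.
Solving: M_0 = 0, M_1 = -226/31, M_2 = 426/31, M_3 = -514/31, M_4 = 0.

-16.5806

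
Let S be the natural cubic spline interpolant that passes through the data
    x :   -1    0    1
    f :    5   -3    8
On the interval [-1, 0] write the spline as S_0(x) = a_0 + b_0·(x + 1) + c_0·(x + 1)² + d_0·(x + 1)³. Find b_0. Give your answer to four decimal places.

-12.7500

Put σ_i = S'' at the i-th knot. Here h = (1, 1) and Δ = (-8, 11), so the interior equations h_(i-1)·σ_(i-1) + 2(h_(i-1)+h_i)·σ_i + h_i·σ_(i+1) = 6(Δ_i − Δ_(i-1)) read
  1·σ_0 + 4·σ_1 + 1·σ_2 = 6(Δ_1 - Δ_0) = 114
Natural end conditions: σ_0 = σ_2 = 0.
Solving: σ_0 = 0, σ_1 = 57/2, σ_2 = 0.
On [-1, 0], with S_0(x) = a_0 + b_0·(x + 1) + c_0·(x + 1)² + d_0·(x + 1)³: c_0 = σ_0/2 = 0, d_0 = (σ_1 - σ_0)/(6h_0) = 19/4, b_0 = Δ_0 - h_0(2σ_0 + σ_1)/6 = -51/4.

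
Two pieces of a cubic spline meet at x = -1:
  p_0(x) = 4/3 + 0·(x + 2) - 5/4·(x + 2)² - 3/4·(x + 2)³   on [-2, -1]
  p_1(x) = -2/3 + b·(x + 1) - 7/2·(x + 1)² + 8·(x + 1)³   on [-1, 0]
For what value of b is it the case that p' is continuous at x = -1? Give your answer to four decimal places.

p_0'(x) = 0 - 5/2·(x + 2) - 9/4·(x + 2)², so p_0'(-1) = -19/4. On the right, p_1'(-1) = b, so b = -19/4.

-4.7500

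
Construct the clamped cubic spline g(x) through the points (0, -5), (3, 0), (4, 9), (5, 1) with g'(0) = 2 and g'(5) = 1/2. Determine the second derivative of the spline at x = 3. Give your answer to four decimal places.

With M_i denoting the second derivative at x_i, h_i = 3, 1, 1, and Δ_i = (y_(i+1) − y_i)/h_i = 5/3, 9, -8:
  3·M_0 + 8·M_1 + 1·M_2 = 6(Δ_1 - Δ_0) = 44
  1·M_1 + 4·M_2 + 1·M_3 = 6(Δ_2 - Δ_1) = -102
Clamped end conditions give two more equations: 2h_0·M_0 + h_0·M_1 = 6(Δ_0 - g'(0)) = -2 and h_2·M_2 + 2h_2·M_3 = 6(g'(5) - Δ_2) = 51.
Solving the tridiagonal system: M_0 = -599/87, M_1 = 380/29, M_2 = -1165/29, M_3 = 1322/29.

13.1034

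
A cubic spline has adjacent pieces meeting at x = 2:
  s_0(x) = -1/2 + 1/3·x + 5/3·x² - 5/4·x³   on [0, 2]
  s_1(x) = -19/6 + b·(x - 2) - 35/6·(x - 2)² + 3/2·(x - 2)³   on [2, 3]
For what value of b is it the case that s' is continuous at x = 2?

s_0'(x) = 1/3 + 10/3·x - 15/4·x², so s_0'(2) = -8. On the right, s_1'(2) = b, so b = -8.

-8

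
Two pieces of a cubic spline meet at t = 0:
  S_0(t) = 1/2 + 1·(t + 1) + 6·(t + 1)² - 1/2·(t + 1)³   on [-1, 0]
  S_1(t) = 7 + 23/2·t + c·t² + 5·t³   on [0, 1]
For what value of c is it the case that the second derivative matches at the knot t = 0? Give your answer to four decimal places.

S_0''(t) = 12 - 3·(t + 1), so S_0''(0) = 9. On the right, S_1''(0) = 2c, so c = 9/2.

4.5000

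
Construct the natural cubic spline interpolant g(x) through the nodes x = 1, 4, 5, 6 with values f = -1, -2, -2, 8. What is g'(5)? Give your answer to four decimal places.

4.8602

With σ_i denoting the second derivative at x_i, h_i = 3, 1, 1, and Δ_i = (y_(i+1) − y_i)/h_i = -1/3, 0, 10:
  3·σ_0 + 8·σ_1 + 1·σ_2 = 6(Δ_1 - Δ_0) = 2
  1·σ_1 + 4·σ_2 + 1·σ_3 = 6(Δ_2 - Δ_1) = 60
Natural end conditions: σ_0 = σ_3 = 0.
Solving the tridiagonal system: σ_0 = 0, σ_1 = -52/31, σ_2 = 478/31, σ_3 = 0.
On [5, 6], g'(x) = b_2 + 2c_2·(x - 5) + 3d_2·(x - 5)² with b_2 = Δ_2 - h_2(2σ_2 + σ_3)/6 = 452/93, c_2 = σ_2/2 = 239/31, d_2 = (σ_3 - σ_2)/(6h_2) = -239/93. So g'(5) = 452/93.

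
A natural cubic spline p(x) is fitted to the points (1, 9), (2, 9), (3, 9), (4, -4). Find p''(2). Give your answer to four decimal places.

Write σ_i for p''(x_i). With h_i = 1, 1, 1 and divided differences Δ_i = 0, 0, -13, the continuity of p' gives the tridiagonal system
  1·σ_0 + 4·σ_1 + 1·σ_2 = 6(Δ_1 - Δ_0) = 0
  1·σ_1 + 4·σ_2 + 1·σ_3 = 6(Δ_2 - Δ_1) = -78
Natural end conditions: σ_0 = σ_3 = 0.
Solving: σ_0 = 0, σ_1 = 26/5, σ_2 = -104/5, σ_3 = 0.

5.2000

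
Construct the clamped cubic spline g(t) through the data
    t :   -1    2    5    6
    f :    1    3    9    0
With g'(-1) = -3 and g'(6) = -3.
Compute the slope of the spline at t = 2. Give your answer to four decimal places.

4.9677

Put M_i = g'' at the i-th knot. Here h = (3, 3, 1) and Δ = (2/3, 2, -9), so the interior equations h_(i-1)·M_(i-1) + 2(h_(i-1)+h_i)·M_i + h_i·M_(i+1) = 6(Δ_i − Δ_(i-1)) read
  3·M_0 + 12·M_1 + 3·M_2 = 6(Δ_1 - Δ_0) = 8
  3·M_1 + 8·M_2 + 1·M_3 = 6(Δ_2 - Δ_1) = -66
Clamped end conditions give two more equations: 2h_0·M_0 + h_0·M_1 = 6(Δ_0 - g'(-1)) = 22 and h_2·M_2 + 2h_2·M_3 = 6(g'(6) - Δ_2) = 36.
Forward elimination and back-substitution give M_0 = 188/93, M_1 = 102/31, M_2 = -388/31, M_3 = 752/31.
On [2, 5], g'(t) = b_1 + 2c_1·(t - 2) + 3d_1·(t - 2)² with b_1 = Δ_1 - h_1(2M_1 + M_2)/6 = 154/31, c_1 = M_1/2 = 51/31, d_1 = (M_2 - M_1)/(6h_1) = -245/279. So g'(2) = 154/31.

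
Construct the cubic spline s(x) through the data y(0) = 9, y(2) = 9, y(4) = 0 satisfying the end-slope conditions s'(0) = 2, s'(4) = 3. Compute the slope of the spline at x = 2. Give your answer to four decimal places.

-4.6250

With m_i denoting the second derivative at x_i, h_i = 2, 2, and Δ_i = (y_(i+1) − y_i)/h_i = 0, -9/2:
  2·m_0 + 8·m_1 + 2·m_2 = 6(Δ_1 - Δ_0) = -27
Clamped end conditions give two more equations: 2h_0·m_0 + h_0·m_1 = 6(Δ_0 - s'(0)) = -12 and h_1·m_1 + 2h_1·m_2 = 6(s'(4) - Δ_1) = 45.
Forward elimination and back-substitution give m_0 = 5/8, m_1 = -29/4, m_2 = 119/8.
On [2, 4], s'(x) = b_1 + 2c_1·(x - 2) + 3d_1·(x - 2)² with b_1 = Δ_1 - h_1(2m_1 + m_2)/6 = -37/8, c_1 = m_1/2 = -29/8, d_1 = (m_2 - m_1)/(6h_1) = 59/32. So s'(2) = -37/8.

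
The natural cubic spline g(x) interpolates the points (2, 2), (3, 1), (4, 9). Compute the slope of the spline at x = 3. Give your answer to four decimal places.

With σ_i denoting the second derivative at x_i, h_i = 1, 1, and Δ_i = (y_(i+1) − y_i)/h_i = -1, 8:
  1·σ_0 + 4·σ_1 + 1·σ_2 = 6(Δ_1 - Δ_0) = 54
Natural end conditions: σ_0 = σ_2 = 0.
Solving: σ_0 = 0, σ_1 = 27/2, σ_2 = 0.
On [3, 4], g'(x) = b_1 + 2c_1·(x - 3) + 3d_1·(x - 3)² with b_1 = Δ_1 - h_1(2σ_1 + σ_2)/6 = 7/2, c_1 = σ_1/2 = 27/4, d_1 = (σ_2 - σ_1)/(6h_1) = -9/4. So g'(3) = 7/2.

3.5000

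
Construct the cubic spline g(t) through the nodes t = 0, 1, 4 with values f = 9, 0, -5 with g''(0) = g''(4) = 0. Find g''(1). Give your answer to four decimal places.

Write σ_i for g''(x_i). With h_i = 1, 3 and divided differences Δ_i = -9, -5/3, the continuity of g' gives the tridiagonal system
  1·σ_0 + 8·σ_1 + 3·σ_2 = 6(Δ_1 - Δ_0) = 44
Natural end conditions: σ_0 = σ_2 = 0.
Hence σ_0 = 0, σ_1 = 11/2, σ_2 = 0.

5.5000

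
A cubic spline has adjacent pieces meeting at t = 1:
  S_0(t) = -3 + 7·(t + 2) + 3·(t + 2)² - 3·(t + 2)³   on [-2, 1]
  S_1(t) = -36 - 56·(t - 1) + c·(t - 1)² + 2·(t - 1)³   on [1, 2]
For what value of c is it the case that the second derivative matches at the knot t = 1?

S_0''(t) = 6 - 18·(t + 2), so S_0''(1) = -48. On the right, S_1''(1) = 2c, so c = -24.

-24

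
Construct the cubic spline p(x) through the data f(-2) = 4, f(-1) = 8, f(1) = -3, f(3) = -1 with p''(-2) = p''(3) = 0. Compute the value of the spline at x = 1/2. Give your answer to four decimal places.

-0.0838

Let σ_i = p''(x_i). Step sizes h_i = 1, 2, 2; slopes of the chords Δ_i = (y_(i+1) - y_i)/h_i = 4, -11/2, 1.
  1·σ_0 + 6·σ_1 + 2·σ_2 = 6(Δ_1 - Δ_0) = -57
  2·σ_1 + 8·σ_2 + 2·σ_3 = 6(Δ_2 - Δ_1) = 39
Natural end conditions: σ_0 = σ_3 = 0.
Hence σ_0 = 0, σ_1 = -267/22, σ_2 = 87/11, σ_3 = 0.
On [-1, 1], p(x) = 8 - 1/22·(x + 1) - 267/44·(x + 1)² + 147/88·(x + 1)³.
With (x + 1) = 3/2: p(1/2) = -59/704.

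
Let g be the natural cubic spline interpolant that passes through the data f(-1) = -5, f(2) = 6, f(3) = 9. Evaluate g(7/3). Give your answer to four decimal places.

Put M_i = g'' at the i-th knot. Here h = (3, 1) and Δ = (11/3, 3), so the interior equations h_(i-1)·M_(i-1) + 2(h_(i-1)+h_i)·M_i + h_i·M_(i+1) = 6(Δ_i − Δ_(i-1)) read
  3·M_0 + 8·M_1 + 1·M_2 = 6(Δ_1 - Δ_0) = -4
Natural end conditions: M_0 = M_2 = 0.
Hence M_0 = 0, M_1 = -1/2, M_2 = 0.
On [2, 3], g(x) = 6 + 19/6·(x - 2) - 1/4·(x - 2)² + 1/12·(x - 2)³.
With (x - 2) = 1/3: g(7/3) = 1139/162.

7.0309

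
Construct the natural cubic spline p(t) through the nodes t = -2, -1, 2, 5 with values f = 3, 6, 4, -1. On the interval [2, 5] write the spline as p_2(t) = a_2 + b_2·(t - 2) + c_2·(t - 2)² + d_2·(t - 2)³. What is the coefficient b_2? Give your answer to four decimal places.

-1.8736

Write m_i for p''(x_i). With h_i = 1, 3, 3 and divided differences Δ_i = 3, -2/3, -5/3, the continuity of p' gives the tridiagonal system
  1·m_0 + 8·m_1 + 3·m_2 = 6(Δ_1 - Δ_0) = -22
  3·m_1 + 12·m_2 + 3·m_3 = 6(Δ_2 - Δ_1) = -6
Natural end conditions: m_0 = m_3 = 0.
Hence m_0 = 0, m_1 = -82/29, m_2 = 6/29, m_3 = 0.
On [2, 5], with p_2(t) = a_2 + b_2·(t - 2) + c_2·(t - 2)² + d_2·(t - 2)³: c_2 = m_2/2 = 3/29, d_2 = (m_3 - m_2)/(6h_2) = -1/87, b_2 = Δ_2 - h_2(2m_2 + m_3)/6 = -163/87.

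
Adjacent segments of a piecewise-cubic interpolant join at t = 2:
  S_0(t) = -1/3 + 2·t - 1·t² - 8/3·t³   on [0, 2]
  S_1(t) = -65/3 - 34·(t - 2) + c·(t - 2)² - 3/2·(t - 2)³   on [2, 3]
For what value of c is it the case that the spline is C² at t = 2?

-17

S_0''(t) = -2 - 16·t, so S_0''(2) = -34. On the right, S_1''(2) = 2c, so c = -17.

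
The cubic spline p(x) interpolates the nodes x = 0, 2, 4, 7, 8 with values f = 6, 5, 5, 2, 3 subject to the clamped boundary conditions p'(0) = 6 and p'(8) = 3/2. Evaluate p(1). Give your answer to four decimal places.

Write M_i for p''(x_i). With h_i = 2, 2, 3, 1 and divided differences Δ_i = -1/2, 0, -1, 1, the continuity of p' gives the tridiagonal system
  2·M_0 + 8·M_1 + 2·M_2 = 6(Δ_1 - Δ_0) = 3
  2·M_1 + 10·M_2 + 3·M_3 = 6(Δ_2 - Δ_1) = -6
  3·M_2 + 8·M_3 + 1·M_4 = 6(Δ_3 - Δ_2) = 12
Clamped end conditions give two more equations: 2h_0·M_0 + h_0·M_1 = 6(Δ_0 - p'(0)) = -39 and h_3·M_3 + 2h_3·M_4 = 6(p'(8) - Δ_3) = 3.
Solving the tridiagonal system: M_0 = -559/48, M_1 = 91/24, M_2 = -97/48, M_3 = 53/24, M_4 = 19/48.
On [0, 2], p(x) = 6 + 6·x - 559/96·x² + 247/192·x³.
With x = 1: p(1) = 1433/192.

7.4635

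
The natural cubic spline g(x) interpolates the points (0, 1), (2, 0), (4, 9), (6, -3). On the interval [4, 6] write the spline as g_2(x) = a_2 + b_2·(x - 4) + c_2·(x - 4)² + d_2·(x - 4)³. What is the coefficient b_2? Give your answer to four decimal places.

Write M_i for g''(x_i). With h_i = 2, 2, 2 and divided differences Δ_i = -1/2, 9/2, -6, the continuity of g' gives the tridiagonal system
  2·M_0 + 8·M_1 + 2·M_2 = 6(Δ_1 - Δ_0) = 30
  2·M_1 + 8·M_2 + 2·M_3 = 6(Δ_2 - Δ_1) = -63
Natural end conditions: M_0 = M_3 = 0.
Forward elimination and back-substitution give M_0 = 0, M_1 = 61/10, M_2 = -47/5, M_3 = 0.
On [4, 6], with g_2(x) = a_2 + b_2·(x - 4) + c_2·(x - 4)² + d_2·(x - 4)³: c_2 = M_2/2 = -47/10, d_2 = (M_3 - M_2)/(6h_2) = 47/60, b_2 = Δ_2 - h_2(2M_2 + M_3)/6 = 4/15.

0.2667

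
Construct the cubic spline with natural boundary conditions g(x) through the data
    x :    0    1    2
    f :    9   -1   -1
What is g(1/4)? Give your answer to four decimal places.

Write σ_i for g''(x_i). With h_i = 1, 1 and divided differences Δ_i = -10, 0, the continuity of g' gives the tridiagonal system
  1·σ_0 + 4·σ_1 + 1·σ_2 = 6(Δ_1 - Δ_0) = 60
Natural end conditions: σ_0 = σ_2 = 0.
Solving: σ_0 = 0, σ_1 = 15, σ_2 = 0.
On [0, 1], g(x) = 9 - 25/2·x + 0·x² + 5/2·x³.
With x = 1/4: g(1/4) = 757/128.

5.9141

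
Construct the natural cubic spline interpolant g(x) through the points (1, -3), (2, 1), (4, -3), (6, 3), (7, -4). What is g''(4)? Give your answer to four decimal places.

Write σ_i for g''(x_i). With h_i = 1, 2, 2, 1 and divided differences Δ_i = 4, -2, 3, -7, the continuity of g' gives the tridiagonal system
  1·σ_0 + 6·σ_1 + 2·σ_2 = 6(Δ_1 - Δ_0) = -36
  2·σ_1 + 8·σ_2 + 2·σ_3 = 6(Δ_2 - Δ_1) = 30
  2·σ_2 + 6·σ_3 + 1·σ_4 = 6(Δ_3 - Δ_2) = -60
Natural end conditions: σ_0 = σ_4 = 0.
Solving: σ_0 = 0, σ_1 = -91/10, σ_2 = 93/10, σ_3 = -131/10, σ_4 = 0.

9.3000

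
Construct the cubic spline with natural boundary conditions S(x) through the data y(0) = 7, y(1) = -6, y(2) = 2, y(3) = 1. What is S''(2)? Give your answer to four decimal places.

-22.8000

Put M_i = S'' at the i-th knot. Here h = (1, 1, 1) and Δ = (-13, 8, -1), so the interior equations h_(i-1)·M_(i-1) + 2(h_(i-1)+h_i)·M_i + h_i·M_(i+1) = 6(Δ_i − Δ_(i-1)) read
  1·M_0 + 4·M_1 + 1·M_2 = 6(Δ_1 - Δ_0) = 126
  1·M_1 + 4·M_2 + 1·M_3 = 6(Δ_2 - Δ_1) = -54
Natural end conditions: M_0 = M_3 = 0.
Solving the tridiagonal system: M_0 = 0, M_1 = 186/5, M_2 = -114/5, M_3 = 0.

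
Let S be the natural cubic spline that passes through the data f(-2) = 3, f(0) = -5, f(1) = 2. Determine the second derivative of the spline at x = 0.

11

Write M_i for S''(x_i). With h_i = 2, 1 and divided differences Δ_i = -4, 7, the continuity of S' gives the tridiagonal system
  2·M_0 + 6·M_1 + 1·M_2 = 6(Δ_1 - Δ_0) = 66
Natural end conditions: M_0 = M_2 = 0.
Forward elimination and back-substitution give M_0 = 0, M_1 = 11, M_2 = 0.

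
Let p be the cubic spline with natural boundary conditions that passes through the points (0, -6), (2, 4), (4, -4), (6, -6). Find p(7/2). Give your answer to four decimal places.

Write M_i for p''(x_i). With h_i = 2, 2, 2 and divided differences Δ_i = 5, -4, -1, the continuity of p' gives the tridiagonal system
  2·M_0 + 8·M_1 + 2·M_2 = 6(Δ_1 - Δ_0) = -54
  2·M_1 + 8·M_2 + 2·M_3 = 6(Δ_2 - Δ_1) = 18
Natural end conditions: M_0 = M_3 = 0.
Solving the tridiagonal system: M_0 = 0, M_1 = -39/5, M_2 = 21/5, M_3 = 0.
On [2, 4], p(t) = 4 - 1/5·(t - 2) - 39/10·(t - 2)² + 1·(t - 2)³.
With (t - 2) = 3/2: p(7/2) = -17/10.

-1.7000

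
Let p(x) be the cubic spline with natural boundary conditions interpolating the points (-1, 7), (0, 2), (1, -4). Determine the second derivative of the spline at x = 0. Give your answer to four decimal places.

-1.5000

With M_i denoting the second derivative at x_i, h_i = 1, 1, and Δ_i = (y_(i+1) − y_i)/h_i = -5, -6:
  1·M_0 + 4·M_1 + 1·M_2 = 6(Δ_1 - Δ_0) = -6
Natural end conditions: M_0 = M_2 = 0.
Solving the tridiagonal system: M_0 = 0, M_1 = -3/2, M_2 = 0.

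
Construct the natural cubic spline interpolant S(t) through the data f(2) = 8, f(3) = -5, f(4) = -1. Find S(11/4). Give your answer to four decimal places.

-3.1445

Write σ_i for S''(x_i). With h_i = 1, 1 and divided differences Δ_i = -13, 4, the continuity of S' gives the tridiagonal system
  1·σ_0 + 4·σ_1 + 1·σ_2 = 6(Δ_1 - Δ_0) = 102
Natural end conditions: σ_0 = σ_2 = 0.
Solving: σ_0 = 0, σ_1 = 51/2, σ_2 = 0.
On [2, 3], S(t) = 8 - 69/4·(t - 2) + 0·(t - 2)² + 17/4·(t - 2)³.
With (t - 2) = 3/4: S(11/4) = -805/256.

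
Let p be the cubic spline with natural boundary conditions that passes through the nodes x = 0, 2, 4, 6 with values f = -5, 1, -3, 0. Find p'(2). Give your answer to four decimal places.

Let σ_i = p''(x_i). Step sizes h_i = 2, 2, 2; slopes of the chords Δ_i = (y_(i+1) - y_i)/h_i = 3, -2, 3/2.
  2·σ_0 + 8·σ_1 + 2·σ_2 = 6(Δ_1 - Δ_0) = -30
  2·σ_1 + 8·σ_2 + 2·σ_3 = 6(Δ_2 - Δ_1) = 21
Natural end conditions: σ_0 = σ_3 = 0.
Solving: σ_0 = 0, σ_1 = -47/10, σ_2 = 19/5, σ_3 = 0.
On [2, 4], p'(x) = b_1 + 2c_1·(x - 2) + 3d_1·(x - 2)² with b_1 = Δ_1 - h_1(2σ_1 + σ_2)/6 = -2/15, c_1 = σ_1/2 = -47/20, d_1 = (σ_2 - σ_1)/(6h_1) = 17/24. So p'(2) = -2/15.

-0.1333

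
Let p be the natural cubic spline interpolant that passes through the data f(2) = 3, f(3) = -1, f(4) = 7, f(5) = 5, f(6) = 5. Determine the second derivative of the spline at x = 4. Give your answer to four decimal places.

Write σ_i for p''(x_i). With h_i = 1, 1, 1, 1 and divided differences Δ_i = -4, 8, -2, 0, the continuity of p' gives the tridiagonal system
  1·σ_0 + 4·σ_1 + 1·σ_2 = 6(Δ_1 - Δ_0) = 72
  1·σ_1 + 4·σ_2 + 1·σ_3 = 6(Δ_2 - Δ_1) = -60
  1·σ_2 + 4·σ_3 + 1·σ_4 = 6(Δ_3 - Δ_2) = 12
Natural end conditions: σ_0 = σ_4 = 0.
Hence σ_0 = 0, σ_1 = 333/14, σ_2 = -162/7, σ_3 = 123/14, σ_4 = 0.

-23.1429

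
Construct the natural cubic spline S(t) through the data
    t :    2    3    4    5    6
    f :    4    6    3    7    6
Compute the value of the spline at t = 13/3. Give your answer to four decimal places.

3.8995

Write M_i for S''(x_i). With h_i = 1, 1, 1, 1 and divided differences Δ_i = 2, -3, 4, -1, the continuity of S' gives the tridiagonal system
  1·M_0 + 4·M_1 + 1·M_2 = 6(Δ_1 - Δ_0) = -30
  1·M_1 + 4·M_2 + 1·M_3 = 6(Δ_2 - Δ_1) = 42
  1·M_2 + 4·M_3 + 1·M_4 = 6(Δ_3 - Δ_2) = -30
Natural end conditions: M_0 = M_4 = 0.
Forward elimination and back-substitution give M_0 = 0, M_1 = -81/7, M_2 = 114/7, M_3 = -81/7, M_4 = 0.
On [4, 5], S(t) = 3 + 1/2·(t - 4) + 57/7·(t - 4)² - 65/14·(t - 4)³.
With (t - 4) = 1/3: S(13/3) = 737/189.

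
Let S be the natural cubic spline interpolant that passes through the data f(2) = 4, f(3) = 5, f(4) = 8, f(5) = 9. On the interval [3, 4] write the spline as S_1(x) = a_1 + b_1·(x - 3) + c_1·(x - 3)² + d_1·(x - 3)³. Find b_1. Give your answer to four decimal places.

2.3333

Let σ_i = S''(x_i). Step sizes h_i = 1, 1, 1; slopes of the chords Δ_i = (y_(i+1) - y_i)/h_i = 1, 3, 1.
  1·σ_0 + 4·σ_1 + 1·σ_2 = 6(Δ_1 - Δ_0) = 12
  1·σ_1 + 4·σ_2 + 1·σ_3 = 6(Δ_2 - Δ_1) = -12
Natural end conditions: σ_0 = σ_3 = 0.
Hence σ_0 = 0, σ_1 = 4, σ_2 = -4, σ_3 = 0.
On [3, 4], with S_1(x) = a_1 + b_1·(x - 3) + c_1·(x - 3)² + d_1·(x - 3)³: c_1 = σ_1/2 = 2, d_1 = (σ_2 - σ_1)/(6h_1) = -4/3, b_1 = Δ_1 - h_1(2σ_1 + σ_2)/6 = 7/3.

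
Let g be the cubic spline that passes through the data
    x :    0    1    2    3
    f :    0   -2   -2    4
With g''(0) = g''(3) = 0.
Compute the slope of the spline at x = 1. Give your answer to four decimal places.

-1.7333

Put M_i = g'' at the i-th knot. Here h = (1, 1, 1) and Δ = (-2, 0, 6), so the interior equations h_(i-1)·M_(i-1) + 2(h_(i-1)+h_i)·M_i + h_i·M_(i+1) = 6(Δ_i − Δ_(i-1)) read
  1·M_0 + 4·M_1 + 1·M_2 = 6(Δ_1 - Δ_0) = 12
  1·M_1 + 4·M_2 + 1·M_3 = 6(Δ_2 - Δ_1) = 36
Natural end conditions: M_0 = M_3 = 0.
Solving: M_0 = 0, M_1 = 4/5, M_2 = 44/5, M_3 = 0.
On [1, 2], g'(x) = b_1 + 2c_1·(x - 1) + 3d_1·(x - 1)² with b_1 = Δ_1 - h_1(2M_1 + M_2)/6 = -26/15, c_1 = M_1/2 = 2/5, d_1 = (M_2 - M_1)/(6h_1) = 4/3. So g'(1) = -26/15.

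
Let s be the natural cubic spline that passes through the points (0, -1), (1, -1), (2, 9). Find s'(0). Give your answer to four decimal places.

With M_i denoting the second derivative at x_i, h_i = 1, 1, and Δ_i = (y_(i+1) − y_i)/h_i = 0, 10:
  1·M_0 + 4·M_1 + 1·M_2 = 6(Δ_1 - Δ_0) = 60
Natural end conditions: M_0 = M_2 = 0.
Hence M_0 = 0, M_1 = 15, M_2 = 0.
On [0, 1], s'(x) = b_0 + 2c_0·x + 3d_0·x² with b_0 = Δ_0 - h_0(2M_0 + M_1)/6 = -5/2, c_0 = M_0/2 = 0, d_0 = (M_1 - M_0)/(6h_0) = 5/2. So s'(0) = -5/2.

-2.5000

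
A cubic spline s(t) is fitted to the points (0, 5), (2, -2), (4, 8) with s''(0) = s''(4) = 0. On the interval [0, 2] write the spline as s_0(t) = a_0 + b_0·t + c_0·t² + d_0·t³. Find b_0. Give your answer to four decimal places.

-5.6250

Put M_i = s'' at the i-th knot. Here h = (2, 2) and Δ = (-7/2, 5), so the interior equations h_(i-1)·M_(i-1) + 2(h_(i-1)+h_i)·M_i + h_i·M_(i+1) = 6(Δ_i − Δ_(i-1)) read
  2·M_0 + 8·M_1 + 2·M_2 = 6(Δ_1 - Δ_0) = 51
Natural end conditions: M_0 = M_2 = 0.
Hence M_0 = 0, M_1 = 51/8, M_2 = 0.
On [0, 2], with s_0(t) = a_0 + b_0·t + c_0·t² + d_0·t³: c_0 = M_0/2 = 0, d_0 = (M_1 - M_0)/(6h_0) = 17/32, b_0 = Δ_0 - h_0(2M_0 + M_1)/6 = -45/8.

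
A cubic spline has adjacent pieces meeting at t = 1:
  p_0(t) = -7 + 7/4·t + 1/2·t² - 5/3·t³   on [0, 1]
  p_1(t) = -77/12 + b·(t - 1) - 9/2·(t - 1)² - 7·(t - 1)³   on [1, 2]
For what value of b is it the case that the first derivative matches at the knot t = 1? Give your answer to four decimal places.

-2.2500

p_0'(t) = 7/4 + 1·t - 5·t², so p_0'(1) = -9/4. On the right, p_1'(1) = b, so b = -9/4.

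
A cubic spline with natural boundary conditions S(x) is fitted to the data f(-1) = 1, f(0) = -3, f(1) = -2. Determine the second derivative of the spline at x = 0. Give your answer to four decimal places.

Let σ_i = S''(x_i). Step sizes h_i = 1, 1; slopes of the chords Δ_i = (y_(i+1) - y_i)/h_i = -4, 1.
  1·σ_0 + 4·σ_1 + 1·σ_2 = 6(Δ_1 - Δ_0) = 30
Natural end conditions: σ_0 = σ_2 = 0.
Solving: σ_0 = 0, σ_1 = 15/2, σ_2 = 0.

7.5000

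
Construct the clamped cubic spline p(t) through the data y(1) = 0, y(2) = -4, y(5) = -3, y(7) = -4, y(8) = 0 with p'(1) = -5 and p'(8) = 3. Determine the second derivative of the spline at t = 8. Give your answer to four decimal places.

Write m_i for p''(x_i). With h_i = 1, 3, 2, 1 and divided differences Δ_i = -4, 1/3, -1/2, 4, the continuity of p' gives the tridiagonal system
  1·m_0 + 8·m_1 + 3·m_2 = 6(Δ_1 - Δ_0) = 26
  3·m_1 + 10·m_2 + 2·m_3 = 6(Δ_2 - Δ_1) = -5
  2·m_2 + 6·m_3 + 1·m_4 = 6(Δ_3 - Δ_2) = 27
Clamped end conditions give two more equations: 2h_0·m_0 + h_0·m_1 = 6(Δ_0 - p'(1)) = 6 and h_3·m_3 + 2h_3·m_4 = 6(p'(8) - Δ_3) = -6.
Solving: m_0 = 125/148, m_1 = 319/74, m_2 = -1381/444, m_3 = 731/111, m_4 = -1397/222.

-6.2928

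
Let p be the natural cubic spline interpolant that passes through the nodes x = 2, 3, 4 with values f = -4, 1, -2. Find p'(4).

-5

Put m_i = p'' at the i-th knot. Here h = (1, 1) and Δ = (5, -3), so the interior equations h_(i-1)·m_(i-1) + 2(h_(i-1)+h_i)·m_i + h_i·m_(i+1) = 6(Δ_i − Δ_(i-1)) read
  1·m_0 + 4·m_1 + 1·m_2 = 6(Δ_1 - Δ_0) = -48
Natural end conditions: m_0 = m_2 = 0.
Hence m_0 = 0, m_1 = -12, m_2 = 0.
On [3, 4], p'(x) = b_1 + 2c_1·(x - 3) + 3d_1·(x - 3)² with b_1 = Δ_1 - h_1(2m_1 + m_2)/6 = 1, c_1 = m_1/2 = -6, d_1 = (m_2 - m_1)/(6h_1) = 2. So p'(4) = -5.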